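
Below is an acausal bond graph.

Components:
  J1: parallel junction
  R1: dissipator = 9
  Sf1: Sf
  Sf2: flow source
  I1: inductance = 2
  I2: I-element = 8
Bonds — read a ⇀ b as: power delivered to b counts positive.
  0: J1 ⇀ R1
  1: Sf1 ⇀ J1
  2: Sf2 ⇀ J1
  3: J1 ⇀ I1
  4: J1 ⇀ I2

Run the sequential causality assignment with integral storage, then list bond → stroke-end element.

#1 stroke at Sf1  (source Sf1 imposes f)
#2 stroke at Sf2  (Sf2 fixes flow; stroke at Sf2)
#3 stroke at I1  (I1 integral (f out))
#4 stroke at I2  (I2 outputs flow p/I2)
#0 stroke at J1  (J1: last free bond brings effort in)

#0 stroke at J1
#1 stroke at Sf1
#2 stroke at Sf2
#3 stroke at I1
#4 stroke at I2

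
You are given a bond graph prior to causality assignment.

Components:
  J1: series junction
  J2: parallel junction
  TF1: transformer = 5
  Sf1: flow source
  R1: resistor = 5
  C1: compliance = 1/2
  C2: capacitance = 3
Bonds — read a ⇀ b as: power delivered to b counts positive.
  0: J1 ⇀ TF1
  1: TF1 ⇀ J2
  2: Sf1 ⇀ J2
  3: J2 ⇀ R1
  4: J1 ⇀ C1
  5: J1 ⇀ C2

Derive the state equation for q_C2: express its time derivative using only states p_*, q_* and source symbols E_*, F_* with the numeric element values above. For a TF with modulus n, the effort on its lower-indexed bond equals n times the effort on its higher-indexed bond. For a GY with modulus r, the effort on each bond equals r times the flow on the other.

β2 →Sf1  (Sf1: flow source, stroke at near end)
β4 →J1  (C1 outputs effort q/C1)
β5 →J1  (C2 integral (e out))
β0 →TF1  (closing 1-jn rule on J1)
β1 →J2  (TF TF1: opposite of bond 0)
β3 →R1  (J2 effort already set via bond 1)

dq_C2/dt = -F_Sf1/5 - 2*q_C1/125 - q_C2/375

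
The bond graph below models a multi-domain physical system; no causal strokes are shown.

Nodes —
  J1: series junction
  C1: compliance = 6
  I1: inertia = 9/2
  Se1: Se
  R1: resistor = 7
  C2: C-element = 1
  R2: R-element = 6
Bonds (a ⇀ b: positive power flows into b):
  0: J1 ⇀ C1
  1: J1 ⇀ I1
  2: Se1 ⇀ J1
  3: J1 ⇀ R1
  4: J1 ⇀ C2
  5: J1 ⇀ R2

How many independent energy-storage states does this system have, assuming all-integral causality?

bond 2 stroke→J1  (Se1 fixes effort; stroke away)
bond 0 stroke→J1  (C1 integral (e out))
bond 1 stroke→I1  (I1: I, integral causality)
bond 3 stroke→J1  (J1 flow already set via bond 1)
bond 4 stroke→J1  (1-jn J1 has f-setter on 1)
bond 5 stroke→J1  (common-f at J1 fixed by 1)

3  (C1, C2, I1 all integral)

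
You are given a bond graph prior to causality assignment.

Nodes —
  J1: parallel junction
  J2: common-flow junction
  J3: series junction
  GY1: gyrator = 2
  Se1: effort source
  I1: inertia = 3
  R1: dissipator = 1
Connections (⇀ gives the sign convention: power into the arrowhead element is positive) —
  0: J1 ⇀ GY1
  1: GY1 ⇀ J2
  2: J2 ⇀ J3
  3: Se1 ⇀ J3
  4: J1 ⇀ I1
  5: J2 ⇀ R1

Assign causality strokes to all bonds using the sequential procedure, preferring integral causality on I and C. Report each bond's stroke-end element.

β3 |J3  (Se1 (Se) sets effort on bond)
β2 |J2  (only one flow-in slot at J3)
β4 |I1  (I1 outputs flow p/I1)
β0 |J1  (closing 0-jn rule on J1)
β1 |J2  (GY1 both-in/both-out from 0)
β5 |R1  (closing 1-jn rule on J2)

bond 0 stroke at J1
bond 1 stroke at J2
bond 2 stroke at J2
bond 3 stroke at J3
bond 4 stroke at I1
bond 5 stroke at R1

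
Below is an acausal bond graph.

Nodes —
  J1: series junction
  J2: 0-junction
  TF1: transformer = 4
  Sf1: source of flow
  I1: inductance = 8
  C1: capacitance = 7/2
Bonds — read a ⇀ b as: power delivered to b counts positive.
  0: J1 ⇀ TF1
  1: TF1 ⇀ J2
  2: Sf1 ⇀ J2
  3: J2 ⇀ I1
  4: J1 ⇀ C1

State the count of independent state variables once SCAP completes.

bond 2 stroke at Sf1  (Sf1 (Sf) sets flow on bond)
bond 3 stroke at I1  (I1 integral (f out))
bond 1 stroke at J2  (only one effort-in slot at J2)
bond 0 stroke at TF1  (through TF1, causality passes straight; one stroke at TF1)
bond 4 stroke at J1  (J1: bond 0 brought flow, rest push out)

2  (C1, I1 all integral)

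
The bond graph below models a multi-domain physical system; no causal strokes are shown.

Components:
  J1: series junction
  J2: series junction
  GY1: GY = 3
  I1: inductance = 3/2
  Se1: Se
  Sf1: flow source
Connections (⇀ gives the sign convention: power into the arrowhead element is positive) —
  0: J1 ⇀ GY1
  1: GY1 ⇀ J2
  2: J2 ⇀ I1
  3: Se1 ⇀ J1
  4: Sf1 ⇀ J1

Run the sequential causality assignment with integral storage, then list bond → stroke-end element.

β0 |J1
β1 |J2
β2 |I1
β3 |J1
β4 |Sf1

bond 3 stroke→J1  (Se1 (Se) sets effort on bond)
bond 4 stroke→Sf1  (Sf1: flow source, stroke at near end)
bond 0 stroke→J1  (J1 flow already set via bond 4)
bond 1 stroke→J2  (GY1: gyrator matches bond 0)
bond 2 stroke→I1  (only one flow-in slot at J2)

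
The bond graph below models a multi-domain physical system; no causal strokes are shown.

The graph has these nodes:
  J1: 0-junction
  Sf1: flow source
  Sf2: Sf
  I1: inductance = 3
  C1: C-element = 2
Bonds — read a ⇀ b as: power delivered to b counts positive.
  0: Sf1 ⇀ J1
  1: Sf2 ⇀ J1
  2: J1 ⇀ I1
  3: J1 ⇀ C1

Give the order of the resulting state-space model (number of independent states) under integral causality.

b0 |Sf1  (source Sf1 imposes f)
b1 |Sf2  (source Sf2 imposes f)
b2 |I1  (I1 integral (f out))
b3 |J1  (only one effort-in slot at J1)

2  (C1, I1 all integral)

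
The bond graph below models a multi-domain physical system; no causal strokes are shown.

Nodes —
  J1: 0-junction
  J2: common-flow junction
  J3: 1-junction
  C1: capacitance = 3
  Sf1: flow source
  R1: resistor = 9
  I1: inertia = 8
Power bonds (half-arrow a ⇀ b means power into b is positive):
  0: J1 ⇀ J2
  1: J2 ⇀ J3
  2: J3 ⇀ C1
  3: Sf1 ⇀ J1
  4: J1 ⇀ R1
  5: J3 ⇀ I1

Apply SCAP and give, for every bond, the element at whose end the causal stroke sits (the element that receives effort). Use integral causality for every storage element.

b3 stroke→Sf1  (Sf1 fixes flow; stroke at Sf1)
b2 stroke→J3  (C1 integral (e out))
b5 stroke→I1  (I1 integral (f out))
b1 stroke→J3  (1-jn J3 has f-setter on 5)
b0 stroke→J2  (common-f at J2 fixed by 1)
b4 stroke→J1  (closing 0-jn rule on J1)

#0 →J2
#1 →J3
#2 →J3
#3 →Sf1
#4 →J1
#5 →I1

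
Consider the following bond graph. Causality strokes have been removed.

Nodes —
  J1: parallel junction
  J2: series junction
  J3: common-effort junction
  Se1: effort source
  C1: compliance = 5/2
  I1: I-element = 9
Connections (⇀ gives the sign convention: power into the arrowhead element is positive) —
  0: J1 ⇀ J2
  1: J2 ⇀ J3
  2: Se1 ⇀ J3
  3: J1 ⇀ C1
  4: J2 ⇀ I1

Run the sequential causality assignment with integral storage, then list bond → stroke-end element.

bond 0 |J2
bond 1 |J2
bond 2 |J3
bond 3 |J1
bond 4 |I1

b2 stroke→J3  (Se1 (Se) sets effort on bond)
b1 stroke→J2  (J3: bond 2 brought effort, rest push out)
b3 stroke→J1  (C1 integral (e out))
b0 stroke→J2  (common-e at J1 fixed by 3)
b4 stroke→I1  (only one flow-in slot at J2)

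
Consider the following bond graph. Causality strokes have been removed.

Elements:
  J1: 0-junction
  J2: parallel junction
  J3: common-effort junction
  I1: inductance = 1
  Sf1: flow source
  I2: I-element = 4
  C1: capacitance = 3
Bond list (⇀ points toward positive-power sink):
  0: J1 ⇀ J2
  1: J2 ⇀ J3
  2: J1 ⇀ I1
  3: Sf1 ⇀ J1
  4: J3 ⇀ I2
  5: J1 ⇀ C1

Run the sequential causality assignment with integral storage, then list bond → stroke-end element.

bond 0 →J2
bond 1 →J3
bond 2 →I1
bond 3 →Sf1
bond 4 →I2
bond 5 →J1

bond 3 →Sf1  (Sf1: flow source, stroke at near end)
bond 2 →I1  (I1: I, integral causality)
bond 4 →I2  (I2 integral (f out))
bond 1 →J3  (J3: last free bond brings effort in)
bond 0 →J2  (only one effort-in slot at J2)
bond 5 →J1  (only one effort-in slot at J1)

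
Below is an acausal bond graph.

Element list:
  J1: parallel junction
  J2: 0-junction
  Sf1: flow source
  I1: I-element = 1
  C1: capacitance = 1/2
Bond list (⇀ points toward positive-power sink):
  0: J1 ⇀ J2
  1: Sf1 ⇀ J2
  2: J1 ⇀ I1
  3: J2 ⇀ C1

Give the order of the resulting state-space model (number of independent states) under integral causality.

2  (C1, I1 all integral)

bond 1 |Sf1  (Sf1 (Sf) sets flow on bond)
bond 2 |I1  (prefer integral on I1)
bond 0 |J1  (J1 needs exactly one e-in)
bond 3 |J2  (only one effort-in slot at J2)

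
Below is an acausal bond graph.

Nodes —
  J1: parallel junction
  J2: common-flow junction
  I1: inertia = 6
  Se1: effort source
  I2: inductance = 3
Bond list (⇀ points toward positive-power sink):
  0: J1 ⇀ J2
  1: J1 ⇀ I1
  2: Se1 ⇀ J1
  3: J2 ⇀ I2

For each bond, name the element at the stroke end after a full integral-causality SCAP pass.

bond 0 stroke at J2
bond 1 stroke at I1
bond 2 stroke at J1
bond 3 stroke at I2

b2 |J1  (source Se1 imposes e)
b0 |J2  (0-jn J1 has e-setter on 2)
b1 |I1  (0-jn J1 has e-setter on 2)
b3 |I2  (J2: last free bond brings flow in)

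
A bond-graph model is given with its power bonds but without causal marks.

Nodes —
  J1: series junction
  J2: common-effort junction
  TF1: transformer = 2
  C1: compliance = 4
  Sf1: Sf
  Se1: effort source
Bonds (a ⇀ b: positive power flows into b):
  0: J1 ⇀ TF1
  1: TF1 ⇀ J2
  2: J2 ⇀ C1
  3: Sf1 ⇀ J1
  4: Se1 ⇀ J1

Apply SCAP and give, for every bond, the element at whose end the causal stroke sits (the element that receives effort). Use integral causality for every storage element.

b3 stroke→Sf1  (Sf1 (Sf) sets flow on bond)
b4 stroke→J1  (Se1: effort source, stroke at far end)
b0 stroke→J1  (J1: bond 3 brought flow, rest push out)
b1 stroke→TF1  (TF1 one-in-one-out from 0)
b2 stroke→J2  (J2: last free bond brings effort in)

#0 stroke at J1
#1 stroke at TF1
#2 stroke at J2
#3 stroke at Sf1
#4 stroke at J1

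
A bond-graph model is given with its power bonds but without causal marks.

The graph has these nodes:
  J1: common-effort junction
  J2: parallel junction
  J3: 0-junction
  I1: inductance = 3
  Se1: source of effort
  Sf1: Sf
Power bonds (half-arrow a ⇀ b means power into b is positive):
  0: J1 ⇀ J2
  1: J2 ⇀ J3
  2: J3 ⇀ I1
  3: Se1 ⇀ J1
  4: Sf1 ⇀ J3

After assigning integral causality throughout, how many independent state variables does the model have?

1  (I1 all integral)

bond 3 stroke→J1  (Se1: effort source, stroke at far end)
bond 4 stroke→Sf1  (source Sf1 imposes f)
bond 0 stroke→J2  (J1 effort already set via bond 3)
bond 1 stroke→J3  (common-e at J2 fixed by 0)
bond 2 stroke→I1  (0-jn J3 has e-setter on 1)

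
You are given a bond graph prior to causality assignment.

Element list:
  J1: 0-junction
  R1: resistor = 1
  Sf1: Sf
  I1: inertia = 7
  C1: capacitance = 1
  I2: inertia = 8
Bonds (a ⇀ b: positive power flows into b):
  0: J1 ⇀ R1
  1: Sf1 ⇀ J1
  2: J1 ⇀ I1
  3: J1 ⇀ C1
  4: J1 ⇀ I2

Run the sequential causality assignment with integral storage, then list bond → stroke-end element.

β1 stroke→Sf1  (Sf1 fixes flow; stroke at Sf1)
β2 stroke→I1  (prefer integral on I1)
β3 stroke→J1  (prefer integral on C1)
β0 stroke→R1  (common-e at J1 fixed by 3)
β4 stroke→I2  (common-e at J1 fixed by 3)

#0 →R1
#1 →Sf1
#2 →I1
#3 →J1
#4 →I2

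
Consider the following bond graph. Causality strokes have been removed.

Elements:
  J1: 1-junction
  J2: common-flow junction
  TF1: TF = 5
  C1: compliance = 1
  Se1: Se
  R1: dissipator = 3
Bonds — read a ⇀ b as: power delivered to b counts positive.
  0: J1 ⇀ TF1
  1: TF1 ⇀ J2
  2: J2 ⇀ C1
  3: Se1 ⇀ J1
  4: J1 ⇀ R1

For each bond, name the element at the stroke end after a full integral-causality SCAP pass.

#0 |J1
#1 |TF1
#2 |J2
#3 |J1
#4 |R1

bond 3 →J1  (Se1 (Se) sets effort on bond)
bond 2 →J2  (C1 integral (e out))
bond 1 →TF1  (J2 needs exactly one f-in)
bond 0 →J1  (TF1 one-in-one-out from 1)
bond 4 →R1  (only one flow-in slot at J1)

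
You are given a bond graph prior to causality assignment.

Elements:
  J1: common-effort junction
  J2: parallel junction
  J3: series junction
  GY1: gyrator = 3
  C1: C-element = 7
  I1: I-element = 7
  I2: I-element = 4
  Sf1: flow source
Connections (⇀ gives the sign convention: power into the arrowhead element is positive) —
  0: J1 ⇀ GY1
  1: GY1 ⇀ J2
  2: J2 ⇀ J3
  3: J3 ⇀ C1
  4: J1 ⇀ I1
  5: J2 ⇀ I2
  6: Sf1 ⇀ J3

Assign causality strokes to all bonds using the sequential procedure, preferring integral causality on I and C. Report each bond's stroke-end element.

b6 stroke at Sf1  (Sf1 fixes flow; stroke at Sf1)
b2 stroke at J3  (common-f at J3 fixed by 6)
b3 stroke at J3  (J3 flow already set via bond 6)
b4 stroke at I1  (I1 integral (f out))
b0 stroke at J1  (only one effort-in slot at J1)
b1 stroke at J2  (through GY1, causality inverts; strokes same side of GY1)
b5 stroke at I2  (J2 effort already set via bond 1)

#0 |J1
#1 |J2
#2 |J3
#3 |J3
#4 |I1
#5 |I2
#6 |Sf1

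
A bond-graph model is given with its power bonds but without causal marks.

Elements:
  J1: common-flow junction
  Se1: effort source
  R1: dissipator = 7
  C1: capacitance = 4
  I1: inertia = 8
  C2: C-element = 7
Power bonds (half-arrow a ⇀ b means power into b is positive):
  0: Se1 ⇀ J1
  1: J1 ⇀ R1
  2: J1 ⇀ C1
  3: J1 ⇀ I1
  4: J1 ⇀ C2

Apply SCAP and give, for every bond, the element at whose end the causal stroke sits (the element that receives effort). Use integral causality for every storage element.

bond 0 →J1  (Se1 fixes effort; stroke away)
bond 2 →J1  (C1 integral (e out))
bond 3 →I1  (I1 outputs flow p/I1)
bond 1 →J1  (J1: bond 3 brought flow, rest push out)
bond 4 →J1  (1-jn J1 has f-setter on 3)

#0 stroke at J1
#1 stroke at J1
#2 stroke at J1
#3 stroke at I1
#4 stroke at J1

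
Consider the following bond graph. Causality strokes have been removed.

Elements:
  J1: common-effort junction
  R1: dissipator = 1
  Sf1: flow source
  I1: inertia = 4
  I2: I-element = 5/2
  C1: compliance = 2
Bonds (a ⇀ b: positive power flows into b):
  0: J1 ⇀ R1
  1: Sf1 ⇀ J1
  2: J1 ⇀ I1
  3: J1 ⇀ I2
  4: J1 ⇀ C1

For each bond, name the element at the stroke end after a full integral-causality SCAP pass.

β0 →R1
β1 →Sf1
β2 →I1
β3 →I2
β4 →J1

bond 1 →Sf1  (Sf1: flow source, stroke at near end)
bond 2 →I1  (I1 outputs flow p/I1)
bond 3 →I2  (I2: I, integral causality)
bond 4 →J1  (prefer integral on C1)
bond 0 →R1  (common-e at J1 fixed by 4)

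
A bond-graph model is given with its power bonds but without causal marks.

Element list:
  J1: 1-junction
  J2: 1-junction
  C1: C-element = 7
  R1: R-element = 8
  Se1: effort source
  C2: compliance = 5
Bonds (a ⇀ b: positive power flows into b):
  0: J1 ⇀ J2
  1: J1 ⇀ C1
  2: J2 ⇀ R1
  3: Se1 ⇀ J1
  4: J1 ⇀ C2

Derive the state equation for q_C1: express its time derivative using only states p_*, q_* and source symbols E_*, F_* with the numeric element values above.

dq_C1/dt = E_Se1/8 - q_C1/56 - q_C2/40

#3 stroke→J1  (source Se1 imposes e)
#1 stroke→J1  (prefer integral on C1)
#4 stroke→J1  (C2 outputs effort q/C2)
#0 stroke→J2  (J1 needs exactly one f-in)
#2 stroke→R1  (closing 1-jn rule on J2)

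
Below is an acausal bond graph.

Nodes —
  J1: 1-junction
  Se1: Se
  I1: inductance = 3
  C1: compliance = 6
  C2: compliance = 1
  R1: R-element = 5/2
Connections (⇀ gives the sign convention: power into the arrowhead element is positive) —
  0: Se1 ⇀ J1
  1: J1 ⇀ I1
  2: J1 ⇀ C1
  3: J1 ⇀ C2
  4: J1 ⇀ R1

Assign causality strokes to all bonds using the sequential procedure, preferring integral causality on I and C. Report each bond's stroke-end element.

bond 0 |J1  (Se1 fixes effort; stroke away)
bond 1 |I1  (I1 integral (f out))
bond 2 |J1  (J1 flow already set via bond 1)
bond 3 |J1  (1-jn J1 has f-setter on 1)
bond 4 |J1  (J1: bond 1 brought flow, rest push out)

β0 |J1
β1 |I1
β2 |J1
β3 |J1
β4 |J1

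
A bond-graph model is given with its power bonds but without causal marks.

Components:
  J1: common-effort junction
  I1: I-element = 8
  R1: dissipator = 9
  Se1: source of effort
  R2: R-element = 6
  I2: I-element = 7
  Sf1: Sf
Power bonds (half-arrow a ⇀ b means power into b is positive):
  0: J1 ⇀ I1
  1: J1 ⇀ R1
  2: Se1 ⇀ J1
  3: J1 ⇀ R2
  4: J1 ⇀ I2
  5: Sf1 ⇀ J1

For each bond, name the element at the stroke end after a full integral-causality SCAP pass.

bond 0 stroke→I1
bond 1 stroke→R1
bond 2 stroke→J1
bond 3 stroke→R2
bond 4 stroke→I2
bond 5 stroke→Sf1

b2 stroke→J1  (Se1: effort source, stroke at far end)
b5 stroke→Sf1  (Sf1 (Sf) sets flow on bond)
b0 stroke→I1  (J1: bond 2 brought effort, rest push out)
b1 stroke→R1  (common-e at J1 fixed by 2)
b3 stroke→R2  (common-e at J1 fixed by 2)
b4 stroke→I2  (J1 effort already set via bond 2)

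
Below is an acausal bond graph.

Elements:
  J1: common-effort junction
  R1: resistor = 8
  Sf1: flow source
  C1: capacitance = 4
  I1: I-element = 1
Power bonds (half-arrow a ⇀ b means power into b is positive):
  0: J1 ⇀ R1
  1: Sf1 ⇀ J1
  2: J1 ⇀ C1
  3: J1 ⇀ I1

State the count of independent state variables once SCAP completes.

2  (C1, I1 all integral)

bond 1 |Sf1  (Sf1 (Sf) sets flow on bond)
bond 2 |J1  (C1: C, integral causality)
bond 0 |R1  (common-e at J1 fixed by 2)
bond 3 |I1  (J1: bond 2 brought effort, rest push out)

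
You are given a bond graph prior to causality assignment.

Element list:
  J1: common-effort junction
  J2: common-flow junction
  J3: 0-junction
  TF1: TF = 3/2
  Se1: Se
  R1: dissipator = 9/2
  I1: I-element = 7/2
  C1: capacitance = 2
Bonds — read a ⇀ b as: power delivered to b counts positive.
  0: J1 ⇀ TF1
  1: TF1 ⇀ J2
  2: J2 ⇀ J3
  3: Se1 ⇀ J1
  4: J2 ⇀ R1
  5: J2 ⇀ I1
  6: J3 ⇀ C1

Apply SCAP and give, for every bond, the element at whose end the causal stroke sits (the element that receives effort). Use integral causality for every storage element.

bond 0 stroke at TF1
bond 1 stroke at J2
bond 2 stroke at J2
bond 3 stroke at J1
bond 4 stroke at J2
bond 5 stroke at I1
bond 6 stroke at J3

β3 stroke→J1  (Se1 (Se) sets effort on bond)
β0 stroke→TF1  (J1: bond 3 brought effort, rest push out)
β1 stroke→J2  (TF1: transformer flips bond 0)
β5 stroke→I1  (I1 outputs flow p/I1)
β2 stroke→J2  (common-f at J2 fixed by 5)
β4 stroke→J2  (common-f at J2 fixed by 5)
β6 stroke→J3  (J3: last free bond brings effort in)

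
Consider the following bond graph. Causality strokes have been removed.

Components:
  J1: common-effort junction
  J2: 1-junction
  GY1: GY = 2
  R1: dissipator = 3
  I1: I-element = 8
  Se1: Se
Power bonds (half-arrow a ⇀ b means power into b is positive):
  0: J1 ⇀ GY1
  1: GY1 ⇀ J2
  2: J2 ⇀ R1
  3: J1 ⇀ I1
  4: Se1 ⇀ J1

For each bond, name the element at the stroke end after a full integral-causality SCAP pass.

β0 |GY1
β1 |GY1
β2 |J2
β3 |I1
β4 |J1

β4 stroke at J1  (source Se1 imposes e)
β0 stroke at GY1  (0-jn J1 has e-setter on 4)
β3 stroke at I1  (common-e at J1 fixed by 4)
β1 stroke at GY1  (through GY1, causality inverts; strokes same side of GY1)
β2 stroke at J2  (J2 flow already set via bond 1)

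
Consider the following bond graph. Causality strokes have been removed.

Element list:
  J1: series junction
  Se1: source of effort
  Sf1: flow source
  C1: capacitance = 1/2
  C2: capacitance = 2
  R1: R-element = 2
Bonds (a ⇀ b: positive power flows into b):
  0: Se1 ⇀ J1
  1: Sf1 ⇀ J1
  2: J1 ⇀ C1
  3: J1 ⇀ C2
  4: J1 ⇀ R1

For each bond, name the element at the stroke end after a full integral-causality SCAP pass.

b0 →J1  (Se1 fixes effort; stroke away)
b1 →Sf1  (Sf1 (Sf) sets flow on bond)
b2 →J1  (1-jn J1 has f-setter on 1)
b3 →J1  (J1: bond 1 brought flow, rest push out)
b4 →J1  (common-f at J1 fixed by 1)

β0 stroke at J1
β1 stroke at Sf1
β2 stroke at J1
β3 stroke at J1
β4 stroke at J1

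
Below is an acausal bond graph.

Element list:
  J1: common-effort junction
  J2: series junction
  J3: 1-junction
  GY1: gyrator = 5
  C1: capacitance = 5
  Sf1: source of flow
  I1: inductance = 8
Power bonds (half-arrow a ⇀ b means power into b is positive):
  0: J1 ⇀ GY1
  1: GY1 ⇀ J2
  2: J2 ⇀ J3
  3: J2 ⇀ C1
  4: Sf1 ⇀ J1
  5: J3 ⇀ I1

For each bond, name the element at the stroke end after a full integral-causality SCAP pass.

#4 →Sf1  (Sf1 fixes flow; stroke at Sf1)
#0 →J1  (J1 needs exactly one e-in)
#1 →J2  (GY GY1: same side as bond 0)
#3 →J2  (prefer integral on C1)
#2 →J3  (only one flow-in slot at J2)
#5 →I1  (only one flow-in slot at J3)

β0 |J1
β1 |J2
β2 |J3
β3 |J2
β4 |Sf1
β5 |I1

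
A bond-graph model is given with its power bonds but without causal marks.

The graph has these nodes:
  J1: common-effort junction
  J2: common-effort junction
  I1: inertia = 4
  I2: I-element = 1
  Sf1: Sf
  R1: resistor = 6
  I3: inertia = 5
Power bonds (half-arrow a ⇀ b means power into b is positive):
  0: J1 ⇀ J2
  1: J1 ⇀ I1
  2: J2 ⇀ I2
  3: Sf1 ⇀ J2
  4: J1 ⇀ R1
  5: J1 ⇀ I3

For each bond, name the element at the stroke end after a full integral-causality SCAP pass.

#0 stroke at J2
#1 stroke at I1
#2 stroke at I2
#3 stroke at Sf1
#4 stroke at J1
#5 stroke at I3

b3 |Sf1  (Sf1 (Sf) sets flow on bond)
b1 |I1  (I1 integral (f out))
b2 |I2  (prefer integral on I2)
b0 |J2  (closing 0-jn rule on J2)
b5 |I3  (I3 integral (f out))
b4 |J1  (closing 0-jn rule on J1)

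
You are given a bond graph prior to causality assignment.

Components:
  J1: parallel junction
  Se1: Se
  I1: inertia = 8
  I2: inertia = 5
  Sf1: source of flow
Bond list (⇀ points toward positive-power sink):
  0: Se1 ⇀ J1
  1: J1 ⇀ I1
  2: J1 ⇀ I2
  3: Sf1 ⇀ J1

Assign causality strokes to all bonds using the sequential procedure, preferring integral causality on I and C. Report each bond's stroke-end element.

b0 →J1
b1 →I1
b2 →I2
b3 →Sf1

b0 →J1  (Se1 fixes effort; stroke away)
b3 →Sf1  (Sf1 (Sf) sets flow on bond)
b1 →I1  (J1: bond 0 brought effort, rest push out)
b2 →I2  (J1: bond 0 brought effort, rest push out)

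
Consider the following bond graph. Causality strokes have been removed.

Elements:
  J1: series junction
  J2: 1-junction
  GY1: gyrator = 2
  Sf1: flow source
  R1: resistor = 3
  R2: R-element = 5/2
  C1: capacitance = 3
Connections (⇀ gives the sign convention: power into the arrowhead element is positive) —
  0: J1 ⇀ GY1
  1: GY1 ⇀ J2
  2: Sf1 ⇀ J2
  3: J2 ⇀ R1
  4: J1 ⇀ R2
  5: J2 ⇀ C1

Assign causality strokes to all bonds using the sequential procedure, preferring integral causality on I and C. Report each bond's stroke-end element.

#0 →J1
#1 →J2
#2 →Sf1
#3 →J2
#4 →R2
#5 →J2

bond 2 stroke→Sf1  (Sf1 (Sf) sets flow on bond)
bond 1 stroke→J2  (J2 flow already set via bond 2)
bond 3 stroke→J2  (common-f at J2 fixed by 2)
bond 5 stroke→J2  (J2 flow already set via bond 2)
bond 0 stroke→J1  (GY1: gyrator matches bond 1)
bond 4 stroke→R2  (J1: last free bond brings flow in)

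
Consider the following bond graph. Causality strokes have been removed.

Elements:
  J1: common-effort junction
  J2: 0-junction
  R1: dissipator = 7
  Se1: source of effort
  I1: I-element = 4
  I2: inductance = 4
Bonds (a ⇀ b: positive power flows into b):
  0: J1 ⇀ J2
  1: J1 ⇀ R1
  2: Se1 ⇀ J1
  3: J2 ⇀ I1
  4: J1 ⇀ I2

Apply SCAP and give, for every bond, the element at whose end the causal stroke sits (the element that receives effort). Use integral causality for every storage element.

b0 stroke→J2
b1 stroke→R1
b2 stroke→J1
b3 stroke→I1
b4 stroke→I2

#2 stroke at J1  (Se1: effort source, stroke at far end)
#0 stroke at J2  (J1 effort already set via bond 2)
#1 stroke at R1  (0-jn J1 has e-setter on 2)
#4 stroke at I2  (J1: bond 2 brought effort, rest push out)
#3 stroke at I1  (common-e at J2 fixed by 0)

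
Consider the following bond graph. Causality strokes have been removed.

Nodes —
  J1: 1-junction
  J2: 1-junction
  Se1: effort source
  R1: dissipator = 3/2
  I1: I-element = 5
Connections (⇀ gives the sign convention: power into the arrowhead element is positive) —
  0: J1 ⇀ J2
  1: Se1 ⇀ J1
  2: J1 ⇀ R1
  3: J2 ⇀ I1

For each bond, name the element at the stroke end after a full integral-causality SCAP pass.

β0 stroke at J2
β1 stroke at J1
β2 stroke at J1
β3 stroke at I1

#1 →J1  (Se1 fixes effort; stroke away)
#3 →I1  (I1 outputs flow p/I1)
#0 →J2  (1-jn J2 has f-setter on 3)
#2 →J1  (J1: bond 0 brought flow, rest push out)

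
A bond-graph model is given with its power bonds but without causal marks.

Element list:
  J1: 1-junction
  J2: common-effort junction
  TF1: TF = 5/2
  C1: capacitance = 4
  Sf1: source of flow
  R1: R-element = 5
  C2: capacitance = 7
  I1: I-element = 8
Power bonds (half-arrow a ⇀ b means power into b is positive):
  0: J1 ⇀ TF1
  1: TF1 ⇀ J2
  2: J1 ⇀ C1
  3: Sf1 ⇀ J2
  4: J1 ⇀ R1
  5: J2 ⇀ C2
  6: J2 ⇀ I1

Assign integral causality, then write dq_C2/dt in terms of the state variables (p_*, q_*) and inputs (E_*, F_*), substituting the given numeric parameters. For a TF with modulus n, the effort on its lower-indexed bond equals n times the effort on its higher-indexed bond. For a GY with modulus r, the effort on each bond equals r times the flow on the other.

b3 |Sf1  (Sf1 (Sf) sets flow on bond)
b2 |J1  (C1: C, integral causality)
b5 |J2  (prefer integral on C2)
b1 |TF1  (0-jn J2 has e-setter on 5)
b6 |I1  (J2 effort already set via bond 5)
b0 |J1  (TF1 one-in-one-out from 1)
b4 |R1  (J1: last free bond brings flow in)

dq_C2/dt = F_Sf1 - p_I1/8 - q_C1/8 - 5*q_C2/28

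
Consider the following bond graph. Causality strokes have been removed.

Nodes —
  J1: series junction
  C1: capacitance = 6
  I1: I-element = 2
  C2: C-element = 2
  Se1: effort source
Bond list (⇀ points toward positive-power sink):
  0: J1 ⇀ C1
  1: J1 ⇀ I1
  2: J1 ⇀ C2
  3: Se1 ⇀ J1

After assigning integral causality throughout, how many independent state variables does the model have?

β3 →J1  (Se1: effort source, stroke at far end)
β0 →J1  (C1: C, integral causality)
β1 →I1  (prefer integral on I1)
β2 →J1  (common-f at J1 fixed by 1)

3  (C1, C2, I1 all integral)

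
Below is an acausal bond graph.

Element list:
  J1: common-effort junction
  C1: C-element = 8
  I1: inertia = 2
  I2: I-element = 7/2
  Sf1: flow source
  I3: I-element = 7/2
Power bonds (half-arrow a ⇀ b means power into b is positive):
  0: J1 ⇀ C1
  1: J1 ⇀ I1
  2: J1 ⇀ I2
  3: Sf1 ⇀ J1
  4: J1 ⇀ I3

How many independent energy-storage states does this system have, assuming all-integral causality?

4  (C1, I1, I2, I3 all integral)

bond 3 stroke at Sf1  (Sf1 fixes flow; stroke at Sf1)
bond 0 stroke at J1  (C1 integral (e out))
bond 1 stroke at I1  (J1 effort already set via bond 0)
bond 2 stroke at I2  (J1: bond 0 brought effort, rest push out)
bond 4 stroke at I3  (J1: bond 0 brought effort, rest push out)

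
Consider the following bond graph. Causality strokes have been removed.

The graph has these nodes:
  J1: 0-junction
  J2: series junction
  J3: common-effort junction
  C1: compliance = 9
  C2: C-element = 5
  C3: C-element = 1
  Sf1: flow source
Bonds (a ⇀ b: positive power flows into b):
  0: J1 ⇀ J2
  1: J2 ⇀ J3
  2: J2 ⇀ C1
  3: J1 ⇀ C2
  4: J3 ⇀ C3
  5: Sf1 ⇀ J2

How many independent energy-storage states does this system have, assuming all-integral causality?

3  (C1, C2, C3 all integral)

bond 5 |Sf1  (Sf1 (Sf) sets flow on bond)
bond 0 |J2  (J2: bond 5 brought flow, rest push out)
bond 1 |J2  (1-jn J2 has f-setter on 5)
bond 2 |J2  (1-jn J2 has f-setter on 5)
bond 4 |J3  (closing 0-jn rule on J3)
bond 3 |J1  (J1 needs exactly one e-in)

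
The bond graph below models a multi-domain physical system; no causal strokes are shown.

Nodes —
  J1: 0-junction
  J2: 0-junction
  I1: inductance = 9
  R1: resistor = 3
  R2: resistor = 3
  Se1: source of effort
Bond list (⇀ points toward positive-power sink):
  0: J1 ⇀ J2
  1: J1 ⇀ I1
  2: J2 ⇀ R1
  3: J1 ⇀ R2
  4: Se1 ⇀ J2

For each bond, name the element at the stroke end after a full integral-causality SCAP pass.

b0 →J1
b1 →I1
b2 →R1
b3 →R2
b4 →J2

bond 4 |J2  (Se1: effort source, stroke at far end)
bond 0 |J1  (common-e at J2 fixed by 4)
bond 2 |R1  (J2 effort already set via bond 4)
bond 1 |I1  (J1: bond 0 brought effort, rest push out)
bond 3 |R2  (common-e at J1 fixed by 0)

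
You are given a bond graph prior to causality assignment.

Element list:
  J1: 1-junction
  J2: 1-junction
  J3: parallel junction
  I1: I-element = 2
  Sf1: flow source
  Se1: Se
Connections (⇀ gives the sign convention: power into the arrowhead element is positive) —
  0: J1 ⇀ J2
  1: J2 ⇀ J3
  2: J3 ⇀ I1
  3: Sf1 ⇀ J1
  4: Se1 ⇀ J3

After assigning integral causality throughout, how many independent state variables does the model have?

1  (I1 all integral)

bond 3 stroke→Sf1  (Sf1 (Sf) sets flow on bond)
bond 4 stroke→J3  (Se1: effort source, stroke at far end)
bond 0 stroke→J1  (1-jn J1 has f-setter on 3)
bond 1 stroke→J2  (J2 flow already set via bond 0)
bond 2 stroke→I1  (J3: bond 4 brought effort, rest push out)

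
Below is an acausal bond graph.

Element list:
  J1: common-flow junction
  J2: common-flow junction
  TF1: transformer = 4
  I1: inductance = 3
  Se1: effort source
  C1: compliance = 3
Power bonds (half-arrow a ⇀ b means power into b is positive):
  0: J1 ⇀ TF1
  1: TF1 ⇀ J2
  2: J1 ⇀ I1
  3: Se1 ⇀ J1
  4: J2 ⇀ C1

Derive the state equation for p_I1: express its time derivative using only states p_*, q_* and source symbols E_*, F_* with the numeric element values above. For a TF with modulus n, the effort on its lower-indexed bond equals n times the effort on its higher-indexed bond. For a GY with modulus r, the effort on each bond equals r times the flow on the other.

dp_I1/dt = E_Se1 - 4*q_C1/3

#3 →J1  (Se1 (Se) sets effort on bond)
#2 →I1  (prefer integral on I1)
#0 →J1  (J1: bond 2 brought flow, rest push out)
#1 →TF1  (through TF1, causality passes straight; one stroke at TF1)
#4 →J2  (J2: bond 1 brought flow, rest push out)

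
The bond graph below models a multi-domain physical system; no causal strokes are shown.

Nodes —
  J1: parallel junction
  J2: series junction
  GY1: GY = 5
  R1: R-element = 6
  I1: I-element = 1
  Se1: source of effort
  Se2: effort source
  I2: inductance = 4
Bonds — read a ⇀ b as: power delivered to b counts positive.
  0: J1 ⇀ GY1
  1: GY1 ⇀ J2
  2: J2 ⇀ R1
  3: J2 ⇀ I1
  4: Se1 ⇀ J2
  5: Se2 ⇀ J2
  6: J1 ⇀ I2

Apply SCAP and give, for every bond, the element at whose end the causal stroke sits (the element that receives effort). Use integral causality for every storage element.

b0 →J1
b1 →J2
b2 →J2
b3 →I1
b4 →J2
b5 →J2
b6 →I2

β4 stroke at J2  (source Se1 imposes e)
β5 stroke at J2  (Se2 (Se) sets effort on bond)
β3 stroke at I1  (prefer integral on I1)
β1 stroke at J2  (1-jn J2 has f-setter on 3)
β2 stroke at J2  (J2 flow already set via bond 3)
β0 stroke at J1  (GY1 both-in/both-out from 1)
β6 stroke at I2  (common-e at J1 fixed by 0)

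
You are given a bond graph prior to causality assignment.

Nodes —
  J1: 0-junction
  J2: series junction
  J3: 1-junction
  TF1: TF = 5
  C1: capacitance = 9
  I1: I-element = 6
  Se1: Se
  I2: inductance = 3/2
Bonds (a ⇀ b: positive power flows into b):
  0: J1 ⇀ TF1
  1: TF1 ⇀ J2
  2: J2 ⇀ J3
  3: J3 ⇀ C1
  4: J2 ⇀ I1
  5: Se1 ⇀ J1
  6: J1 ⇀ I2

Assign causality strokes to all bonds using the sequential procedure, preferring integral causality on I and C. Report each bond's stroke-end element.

#5 |J1  (Se1: effort source, stroke at far end)
#0 |TF1  (0-jn J1 has e-setter on 5)
#6 |I2  (J1: bond 5 brought effort, rest push out)
#1 |J2  (TF1: transformer flips bond 0)
#3 |J3  (prefer integral on C1)
#2 |J2  (J3 needs exactly one f-in)
#4 |I1  (only one flow-in slot at J2)

b0 stroke at TF1
b1 stroke at J2
b2 stroke at J2
b3 stroke at J3
b4 stroke at I1
b5 stroke at J1
b6 stroke at I2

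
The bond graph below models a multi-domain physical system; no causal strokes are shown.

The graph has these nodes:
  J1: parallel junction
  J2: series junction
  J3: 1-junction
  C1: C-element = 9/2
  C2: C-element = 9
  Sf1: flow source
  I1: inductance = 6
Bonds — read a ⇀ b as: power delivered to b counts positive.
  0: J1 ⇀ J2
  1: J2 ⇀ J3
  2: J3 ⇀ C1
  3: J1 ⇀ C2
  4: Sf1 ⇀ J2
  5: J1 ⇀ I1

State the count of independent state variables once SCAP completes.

3  (C1, C2, I1 all integral)

b4 stroke→Sf1  (Sf1 (Sf) sets flow on bond)
b0 stroke→J2  (J2 flow already set via bond 4)
b1 stroke→J2  (J2: bond 4 brought flow, rest push out)
b2 stroke→J3  (J3 flow already set via bond 1)
b3 stroke→J1  (C2 outputs effort q/C2)
b5 stroke→I1  (0-jn J1 has e-setter on 3)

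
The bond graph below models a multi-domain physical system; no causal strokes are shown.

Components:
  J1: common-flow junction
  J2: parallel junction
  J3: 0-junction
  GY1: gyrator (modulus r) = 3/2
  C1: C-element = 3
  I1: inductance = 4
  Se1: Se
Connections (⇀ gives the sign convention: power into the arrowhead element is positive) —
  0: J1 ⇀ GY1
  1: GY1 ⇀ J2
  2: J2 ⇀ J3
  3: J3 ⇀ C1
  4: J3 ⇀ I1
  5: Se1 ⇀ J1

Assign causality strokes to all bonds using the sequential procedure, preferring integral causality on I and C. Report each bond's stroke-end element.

bond 5 →J1  (Se1 (Se) sets effort on bond)
bond 0 →GY1  (only one flow-in slot at J1)
bond 1 →GY1  (GY1 both-in/both-out from 0)
bond 2 →J2  (J2 needs exactly one e-in)
bond 3 →J3  (prefer integral on C1)
bond 4 →I1  (J3: bond 3 brought effort, rest push out)

b0 stroke at GY1
b1 stroke at GY1
b2 stroke at J2
b3 stroke at J3
b4 stroke at I1
b5 stroke at J1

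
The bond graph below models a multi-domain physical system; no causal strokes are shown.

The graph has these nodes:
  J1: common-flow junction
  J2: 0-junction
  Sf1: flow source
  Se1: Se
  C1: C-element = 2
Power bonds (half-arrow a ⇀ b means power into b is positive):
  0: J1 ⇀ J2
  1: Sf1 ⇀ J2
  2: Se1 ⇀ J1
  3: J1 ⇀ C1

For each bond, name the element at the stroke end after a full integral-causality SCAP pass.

bond 1 |Sf1  (source Sf1 imposes f)
bond 2 |J1  (Se1 (Se) sets effort on bond)
bond 0 |J2  (only one effort-in slot at J2)
bond 3 |J1  (common-f at J1 fixed by 0)

#0 →J2
#1 →Sf1
#2 →J1
#3 →J1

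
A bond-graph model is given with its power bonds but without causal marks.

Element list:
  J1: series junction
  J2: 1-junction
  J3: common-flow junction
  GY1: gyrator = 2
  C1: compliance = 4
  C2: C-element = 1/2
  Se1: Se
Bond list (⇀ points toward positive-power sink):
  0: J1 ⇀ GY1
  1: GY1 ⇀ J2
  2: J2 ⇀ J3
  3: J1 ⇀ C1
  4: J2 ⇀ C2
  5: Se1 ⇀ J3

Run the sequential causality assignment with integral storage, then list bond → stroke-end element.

#0 stroke→GY1
#1 stroke→GY1
#2 stroke→J2
#3 stroke→J1
#4 stroke→J2
#5 stroke→J3

β5 |J3  (source Se1 imposes e)
β2 |J2  (J3: last free bond brings flow in)
β3 |J1  (C1: C, integral causality)
β0 |GY1  (J1 needs exactly one f-in)
β1 |GY1  (GY1 both-in/both-out from 0)
β4 |J2  (J2 flow already set via bond 1)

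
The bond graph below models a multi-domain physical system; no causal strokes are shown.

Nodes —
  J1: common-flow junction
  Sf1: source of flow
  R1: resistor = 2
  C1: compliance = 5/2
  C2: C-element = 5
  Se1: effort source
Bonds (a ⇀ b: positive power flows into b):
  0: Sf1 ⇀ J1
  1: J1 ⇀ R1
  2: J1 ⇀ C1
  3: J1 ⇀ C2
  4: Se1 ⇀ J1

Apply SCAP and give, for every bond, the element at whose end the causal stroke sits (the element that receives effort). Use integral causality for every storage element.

b0 stroke→Sf1  (Sf1: flow source, stroke at near end)
b4 stroke→J1  (Se1 (Se) sets effort on bond)
b1 stroke→J1  (common-f at J1 fixed by 0)
b2 stroke→J1  (1-jn J1 has f-setter on 0)
b3 stroke→J1  (J1 flow already set via bond 0)

#0 →Sf1
#1 →J1
#2 →J1
#3 →J1
#4 →J1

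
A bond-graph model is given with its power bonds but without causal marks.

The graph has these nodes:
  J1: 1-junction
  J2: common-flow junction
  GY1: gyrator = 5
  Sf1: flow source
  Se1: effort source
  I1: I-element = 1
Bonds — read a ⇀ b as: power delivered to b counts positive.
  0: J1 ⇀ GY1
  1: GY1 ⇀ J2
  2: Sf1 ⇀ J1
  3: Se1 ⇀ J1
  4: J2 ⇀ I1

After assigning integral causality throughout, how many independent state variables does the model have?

1  (I1 all integral)

#2 |Sf1  (Sf1: flow source, stroke at near end)
#3 |J1  (Se1 fixes effort; stroke away)
#0 |J1  (J1: bond 2 brought flow, rest push out)
#1 |J2  (GY GY1: same side as bond 0)
#4 |I1  (J2 needs exactly one f-in)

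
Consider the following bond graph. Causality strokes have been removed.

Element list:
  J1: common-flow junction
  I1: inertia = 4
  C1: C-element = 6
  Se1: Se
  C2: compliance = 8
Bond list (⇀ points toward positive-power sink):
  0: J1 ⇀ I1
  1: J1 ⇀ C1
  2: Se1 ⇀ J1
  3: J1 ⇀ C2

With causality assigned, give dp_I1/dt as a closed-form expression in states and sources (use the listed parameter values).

dp_I1/dt = E_Se1 - q_C1/6 - q_C2/8

b2 →J1  (Se1 (Se) sets effort on bond)
b0 →I1  (I1 outputs flow p/I1)
b1 →J1  (1-jn J1 has f-setter on 0)
b3 →J1  (1-jn J1 has f-setter on 0)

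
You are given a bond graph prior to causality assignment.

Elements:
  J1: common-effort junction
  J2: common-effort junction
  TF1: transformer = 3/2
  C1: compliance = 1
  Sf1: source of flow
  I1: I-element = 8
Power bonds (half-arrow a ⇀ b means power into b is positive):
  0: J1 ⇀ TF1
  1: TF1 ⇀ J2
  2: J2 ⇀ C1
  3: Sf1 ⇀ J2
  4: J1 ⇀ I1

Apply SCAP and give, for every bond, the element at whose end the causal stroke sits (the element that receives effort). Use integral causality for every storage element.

bond 3 stroke at Sf1  (Sf1 (Sf) sets flow on bond)
bond 2 stroke at J2  (prefer integral on C1)
bond 1 stroke at TF1  (J2: bond 2 brought effort, rest push out)
bond 0 stroke at J1  (TF1 one-in-one-out from 1)
bond 4 stroke at I1  (J1 effort already set via bond 0)

bond 0 stroke→J1
bond 1 stroke→TF1
bond 2 stroke→J2
bond 3 stroke→Sf1
bond 4 stroke→I1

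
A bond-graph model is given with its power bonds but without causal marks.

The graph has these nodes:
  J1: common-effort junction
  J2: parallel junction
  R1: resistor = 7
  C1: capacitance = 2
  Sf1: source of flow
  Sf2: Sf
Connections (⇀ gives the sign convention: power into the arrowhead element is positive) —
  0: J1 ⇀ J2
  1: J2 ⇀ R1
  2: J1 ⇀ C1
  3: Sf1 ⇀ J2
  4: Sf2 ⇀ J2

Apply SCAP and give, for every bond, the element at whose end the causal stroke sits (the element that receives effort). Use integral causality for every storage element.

bond 0 |J2
bond 1 |R1
bond 2 |J1
bond 3 |Sf1
bond 4 |Sf2

b3 →Sf1  (Sf1 (Sf) sets flow on bond)
b4 →Sf2  (Sf2: flow source, stroke at near end)
b2 →J1  (C1 outputs effort q/C1)
b0 →J2  (0-jn J1 has e-setter on 2)
b1 →R1  (J2 effort already set via bond 0)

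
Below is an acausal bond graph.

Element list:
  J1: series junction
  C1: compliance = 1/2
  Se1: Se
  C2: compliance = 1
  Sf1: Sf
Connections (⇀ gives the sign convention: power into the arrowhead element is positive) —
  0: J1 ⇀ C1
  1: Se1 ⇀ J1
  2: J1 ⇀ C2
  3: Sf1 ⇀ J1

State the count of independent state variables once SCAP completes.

2  (C1, C2 all integral)

β1 →J1  (source Se1 imposes e)
β3 →Sf1  (Sf1: flow source, stroke at near end)
β0 →J1  (J1: bond 3 brought flow, rest push out)
β2 →J1  (J1 flow already set via bond 3)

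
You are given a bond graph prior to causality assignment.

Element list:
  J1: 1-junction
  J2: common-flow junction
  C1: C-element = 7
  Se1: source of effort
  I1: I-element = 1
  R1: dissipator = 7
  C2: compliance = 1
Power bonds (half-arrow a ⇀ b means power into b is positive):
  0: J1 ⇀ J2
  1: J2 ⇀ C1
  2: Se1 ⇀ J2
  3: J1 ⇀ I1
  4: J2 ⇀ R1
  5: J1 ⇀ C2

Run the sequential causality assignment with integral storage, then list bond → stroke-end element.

bond 0 stroke at J1
bond 1 stroke at J2
bond 2 stroke at J2
bond 3 stroke at I1
bond 4 stroke at J2
bond 5 stroke at J1

#2 stroke→J2  (Se1 fixes effort; stroke away)
#1 stroke→J2  (prefer integral on C1)
#3 stroke→I1  (prefer integral on I1)
#0 stroke→J1  (1-jn J1 has f-setter on 3)
#5 stroke→J1  (1-jn J1 has f-setter on 3)
#4 stroke→J2  (J2: bond 0 brought flow, rest push out)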